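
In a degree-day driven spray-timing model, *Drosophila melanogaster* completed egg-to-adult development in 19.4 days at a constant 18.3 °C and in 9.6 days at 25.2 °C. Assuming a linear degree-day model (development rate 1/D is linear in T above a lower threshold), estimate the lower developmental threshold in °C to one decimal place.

11.5 °C

Linear rate model ⇒ the product D·(T − T_b) is constant across temperatures.
19.4·(18.3 − T_b) = 9.6·(25.2 − T_b)
T_b = (19.4·18.3 − 9.6·25.2) / (19.4 − 9.6) = 113.10 / 9.8 = 11.541 °C ≈ 11.5 °C.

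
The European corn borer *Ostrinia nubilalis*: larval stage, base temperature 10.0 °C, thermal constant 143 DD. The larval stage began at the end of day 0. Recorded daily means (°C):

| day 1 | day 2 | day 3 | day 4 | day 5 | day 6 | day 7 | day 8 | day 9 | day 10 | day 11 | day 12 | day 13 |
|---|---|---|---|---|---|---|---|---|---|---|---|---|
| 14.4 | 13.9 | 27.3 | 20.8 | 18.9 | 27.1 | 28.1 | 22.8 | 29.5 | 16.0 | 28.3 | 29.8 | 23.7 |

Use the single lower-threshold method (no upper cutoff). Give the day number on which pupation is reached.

Daily DD above 10.0 °C: 4.4, 3.9, 17.3, 10.8, 8.9, 17.1, 18.1, 12.8, 19.5, 6.0, 18.3, 19.8, 13.7.
Cumulative: 4.4, 8.3, 25.6, 36.4, 45.3, 62.4, 80.5, 93.3, 112.8, 118.8, 137.1, 156.9, 170.6.
The total first reaches 143 DD on day 12.

day 12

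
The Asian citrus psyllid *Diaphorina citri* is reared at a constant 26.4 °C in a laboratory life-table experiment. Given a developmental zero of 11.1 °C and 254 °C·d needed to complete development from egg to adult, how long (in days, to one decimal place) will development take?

Daily accumulation = 26.4 − 11.1 = 15.3 DD/day.
Duration = 254 / 15.3 = 16.601 ≈ 16.6 days.

16.6 days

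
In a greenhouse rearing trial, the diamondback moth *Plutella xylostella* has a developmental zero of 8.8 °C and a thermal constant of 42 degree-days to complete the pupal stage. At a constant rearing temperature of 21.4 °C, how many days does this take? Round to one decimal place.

Daily accumulation = 21.4 − 8.8 = 12.6 DD/day.
Duration = 42 / 12.6 = 3.333 ≈ 3.3 days.

3.3 days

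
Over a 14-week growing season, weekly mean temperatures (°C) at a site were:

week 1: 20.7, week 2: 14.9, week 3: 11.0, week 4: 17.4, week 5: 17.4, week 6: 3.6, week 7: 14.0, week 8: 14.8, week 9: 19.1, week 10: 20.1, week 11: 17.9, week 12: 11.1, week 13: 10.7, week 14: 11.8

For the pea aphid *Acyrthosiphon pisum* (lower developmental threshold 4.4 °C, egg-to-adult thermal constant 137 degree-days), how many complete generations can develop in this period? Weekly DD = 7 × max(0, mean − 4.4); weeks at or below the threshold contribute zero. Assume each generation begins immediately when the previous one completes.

7 generations

Weekly DD (7 × max(0, T̄ − 4.4)): 114.1, 73.5, 46.2, 91.0, 91.0, 0.0, 67.2, 72.8, 102.9, 109.9, 94.5, 46.9, 44.1, 51.8.
Season total = 1005.9 DD.
Complete generations = ⌊1005.9 / 137⌋ = 7.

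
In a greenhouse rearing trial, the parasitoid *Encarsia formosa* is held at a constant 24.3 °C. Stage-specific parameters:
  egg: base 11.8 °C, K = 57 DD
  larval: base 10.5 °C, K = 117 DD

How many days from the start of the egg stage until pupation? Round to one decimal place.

egg: 57 / (24.3 − 11.8) = 57 / 12.5 = 4.560 d.
larval: 117 / (24.3 − 10.5) = 117 / 13.8 = 8.478 d.
Sum = 13.038 ≈ 13.0 days.

13.0 days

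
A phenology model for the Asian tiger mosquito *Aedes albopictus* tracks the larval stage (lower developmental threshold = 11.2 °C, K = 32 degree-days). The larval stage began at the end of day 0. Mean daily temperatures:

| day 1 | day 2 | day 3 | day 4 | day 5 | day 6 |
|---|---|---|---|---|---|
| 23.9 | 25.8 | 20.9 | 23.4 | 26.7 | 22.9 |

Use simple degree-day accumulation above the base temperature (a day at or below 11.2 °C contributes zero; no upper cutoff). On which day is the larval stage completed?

day 3

Daily DD above 11.2 °C: 12.7, 14.6, 9.7, 12.2, 15.5, 11.7.
Cumulative: 12.7, 27.3, 37.0, 49.2, 64.7, 76.4.
The total first reaches 32 DD on day 3.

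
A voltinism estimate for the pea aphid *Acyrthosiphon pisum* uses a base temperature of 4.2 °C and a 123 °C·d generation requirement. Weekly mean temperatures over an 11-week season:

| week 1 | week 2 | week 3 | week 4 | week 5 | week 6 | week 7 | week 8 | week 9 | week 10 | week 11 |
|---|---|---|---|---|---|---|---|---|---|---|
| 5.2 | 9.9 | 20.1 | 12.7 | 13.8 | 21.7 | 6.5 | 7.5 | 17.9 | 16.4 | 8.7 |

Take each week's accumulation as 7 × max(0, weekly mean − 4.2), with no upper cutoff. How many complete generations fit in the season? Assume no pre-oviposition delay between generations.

Weekly DD (7 × max(0, T̄ − 4.2)): 7.0, 39.9, 111.3, 59.5, 67.2, 122.5, 16.1, 23.1, 95.9, 85.4, 31.5.
Season total = 659.4 DD.
Complete generations = ⌊659.4 / 123⌋ = 5.

5 generations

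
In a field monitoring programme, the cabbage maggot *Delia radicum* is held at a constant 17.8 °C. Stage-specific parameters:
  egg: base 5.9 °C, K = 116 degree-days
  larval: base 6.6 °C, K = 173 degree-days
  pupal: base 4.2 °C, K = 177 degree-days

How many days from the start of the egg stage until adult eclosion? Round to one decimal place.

egg: 116 / (17.8 − 5.9) = 116 / 11.9 = 9.748 d.
larval: 173 / (17.8 − 6.6) = 173 / 11.2 = 15.446 d.
pupal: 177 / (17.8 − 4.2) = 177 / 13.6 = 13.015 d.
Sum = 38.209 ≈ 38.2 days.

38.2 days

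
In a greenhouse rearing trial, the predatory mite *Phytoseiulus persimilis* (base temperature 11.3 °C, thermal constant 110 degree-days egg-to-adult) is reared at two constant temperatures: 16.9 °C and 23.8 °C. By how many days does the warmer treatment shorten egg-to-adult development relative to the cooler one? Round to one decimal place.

At 16.9 °C: 110 / (16.9 − 11.3) = 110 / 5.6 = 19.643 d.
At 23.8 °C: 110 / (23.8 − 11.3) = 110 / 12.5 = 8.800 d.
Difference = |19.643 − 8.800| = 10.843 ≈ 10.8 days.

10.8 days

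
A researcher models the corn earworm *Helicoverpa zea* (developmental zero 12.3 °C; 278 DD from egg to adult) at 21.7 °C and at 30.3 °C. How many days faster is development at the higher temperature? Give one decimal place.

14.1 days

At 21.7 °C: 278 / (21.7 − 12.3) = 278 / 9.4 = 29.574 d.
At 30.3 °C: 278 / (30.3 − 12.3) = 278 / 18.0 = 15.444 d.
Difference = |29.574 − 15.444| = 14.130 ≈ 14.1 days.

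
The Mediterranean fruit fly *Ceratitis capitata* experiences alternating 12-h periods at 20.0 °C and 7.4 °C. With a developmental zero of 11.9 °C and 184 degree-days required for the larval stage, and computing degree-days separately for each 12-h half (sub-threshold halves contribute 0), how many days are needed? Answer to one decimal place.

Day half: max(0, 20.0 − 11.9) × 0.5 = 8.1 × 0.5 = 4.05 DD.
Night half: max(0, 7.4 − 11.9) × 0.5 = 0.0 × 0.5 = 0.00 DD.
Per 24 h: 4.05 DD/day.
Duration = 184 / 4.05 = 45.432 ≈ 45.4 days.

45.4 days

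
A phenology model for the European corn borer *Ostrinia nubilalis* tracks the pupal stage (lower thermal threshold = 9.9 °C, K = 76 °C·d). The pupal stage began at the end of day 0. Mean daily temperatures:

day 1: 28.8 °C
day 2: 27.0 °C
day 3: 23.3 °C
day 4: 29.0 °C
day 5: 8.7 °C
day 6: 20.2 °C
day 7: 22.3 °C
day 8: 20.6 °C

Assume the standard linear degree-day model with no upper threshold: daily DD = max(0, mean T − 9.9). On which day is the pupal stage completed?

Daily DD above 9.9 °C: 18.9, 17.1, 13.4, 19.1, 0.0, 10.3, 12.4, 10.7.
Cumulative: 18.9, 36.0, 49.4, 68.5, 68.5, 78.8, 91.2, 101.9.
The total first reaches 76 DD on day 6.

day 6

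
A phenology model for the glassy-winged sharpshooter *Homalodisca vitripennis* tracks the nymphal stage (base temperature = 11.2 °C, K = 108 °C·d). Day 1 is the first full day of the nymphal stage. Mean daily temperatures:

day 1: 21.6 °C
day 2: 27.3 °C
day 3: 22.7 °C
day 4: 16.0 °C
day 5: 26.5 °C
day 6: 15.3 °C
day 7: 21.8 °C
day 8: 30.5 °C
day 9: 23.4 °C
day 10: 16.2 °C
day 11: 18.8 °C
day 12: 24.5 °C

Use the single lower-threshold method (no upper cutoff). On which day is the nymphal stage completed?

Daily DD above 11.2 °C: 10.4, 16.1, 11.5, 4.8, 15.3, 4.1, 10.6, 19.3, 12.2, 5.0, 7.6, 13.3.
Cumulative: 10.4, 26.5, 38.0, 42.8, 58.1, 62.2, 72.8, 92.1, 104.3, 109.3, 116.9, 130.2.
The total first reaches 108 DD on day 10.

day 10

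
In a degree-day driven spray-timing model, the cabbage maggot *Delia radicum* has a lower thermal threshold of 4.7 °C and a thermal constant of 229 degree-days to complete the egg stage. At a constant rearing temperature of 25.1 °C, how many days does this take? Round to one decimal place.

11.2 days

Daily accumulation = 25.1 − 4.7 = 20.4 DD/day.
Duration = 229 / 20.4 = 11.225 ≈ 11.2 days.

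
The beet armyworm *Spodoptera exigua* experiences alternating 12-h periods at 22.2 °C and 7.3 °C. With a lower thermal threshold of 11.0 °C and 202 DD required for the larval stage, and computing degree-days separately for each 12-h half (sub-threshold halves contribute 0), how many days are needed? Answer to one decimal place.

Day half: max(0, 22.2 − 11.0) × 0.5 = 11.2 × 0.5 = 5.60 DD.
Night half: max(0, 7.3 − 11.0) × 0.5 = 0.0 × 0.5 = 0.00 DD.
Per 24 h: 5.60 DD/day.
Duration = 202 / 5.60 = 36.071 ≈ 36.1 days.

36.1 days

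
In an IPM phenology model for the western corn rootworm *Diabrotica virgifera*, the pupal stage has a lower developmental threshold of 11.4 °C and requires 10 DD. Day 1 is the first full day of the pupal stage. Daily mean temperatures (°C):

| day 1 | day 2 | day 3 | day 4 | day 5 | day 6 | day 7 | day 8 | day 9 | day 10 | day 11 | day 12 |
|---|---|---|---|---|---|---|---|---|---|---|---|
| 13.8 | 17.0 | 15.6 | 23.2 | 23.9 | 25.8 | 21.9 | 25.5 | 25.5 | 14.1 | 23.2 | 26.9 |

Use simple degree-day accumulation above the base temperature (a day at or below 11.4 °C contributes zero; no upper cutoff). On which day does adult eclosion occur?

day 3

Daily DD above 11.4 °C: 2.4, 5.6, 4.2, 11.8, 12.5, 14.4, 10.5, 14.1, 14.1, 2.7, 11.8, 15.5.
Cumulative: 2.4, 8.0, 12.2, 24.0, 36.5, 50.9, 61.4, 75.5, 89.6, 92.3, 104.1, 119.6.
The total first reaches 10 DD on day 3.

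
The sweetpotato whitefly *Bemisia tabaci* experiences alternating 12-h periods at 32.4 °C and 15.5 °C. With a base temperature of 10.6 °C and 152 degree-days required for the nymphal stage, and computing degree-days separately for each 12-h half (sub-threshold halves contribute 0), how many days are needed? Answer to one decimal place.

Day half: max(0, 32.4 − 10.6) × 0.5 = 21.8 × 0.5 = 10.90 DD.
Night half: max(0, 15.5 − 10.6) × 0.5 = 4.9 × 0.5 = 2.45 DD.
Per 24 h: 13.35 DD/day.
Duration = 152 / 13.35 = 11.386 ≈ 11.4 days.

11.4 days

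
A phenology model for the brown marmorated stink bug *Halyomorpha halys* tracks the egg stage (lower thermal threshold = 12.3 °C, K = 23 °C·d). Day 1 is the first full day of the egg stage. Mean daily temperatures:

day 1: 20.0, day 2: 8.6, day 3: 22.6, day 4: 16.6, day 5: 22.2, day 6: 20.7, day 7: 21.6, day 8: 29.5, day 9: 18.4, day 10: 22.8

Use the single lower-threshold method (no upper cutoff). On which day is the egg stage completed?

day 5

Daily DD above 12.3 °C: 7.7, 0.0, 10.3, 4.3, 9.9, 8.4, 9.3, 17.2, 6.1, 10.5.
Cumulative: 7.7, 7.7, 18.0, 22.3, 32.2, 40.6, 49.9, 67.1, 73.2, 83.7.
The total first reaches 23 DD on day 5.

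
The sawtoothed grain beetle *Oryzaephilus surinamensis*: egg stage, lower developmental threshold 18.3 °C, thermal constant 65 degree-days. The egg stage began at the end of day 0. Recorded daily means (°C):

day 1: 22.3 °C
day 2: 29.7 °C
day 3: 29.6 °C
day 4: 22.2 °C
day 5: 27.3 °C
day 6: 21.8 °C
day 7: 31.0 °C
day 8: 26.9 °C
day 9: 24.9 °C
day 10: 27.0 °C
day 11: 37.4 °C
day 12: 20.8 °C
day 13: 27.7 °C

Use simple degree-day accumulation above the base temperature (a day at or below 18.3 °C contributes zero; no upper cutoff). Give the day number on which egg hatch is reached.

Daily DD above 18.3 °C: 4.0, 11.4, 11.3, 3.9, 9.0, 3.5, 12.7, 8.6, 6.6, 8.7, 19.1, 2.5, 9.4.
Cumulative: 4.0, 15.4, 26.7, 30.6, 39.6, 43.1, 55.8, 64.4, 71.0, 79.7, 98.8, 101.3, 110.7.
The total first reaches 65 DD on day 9.

day 9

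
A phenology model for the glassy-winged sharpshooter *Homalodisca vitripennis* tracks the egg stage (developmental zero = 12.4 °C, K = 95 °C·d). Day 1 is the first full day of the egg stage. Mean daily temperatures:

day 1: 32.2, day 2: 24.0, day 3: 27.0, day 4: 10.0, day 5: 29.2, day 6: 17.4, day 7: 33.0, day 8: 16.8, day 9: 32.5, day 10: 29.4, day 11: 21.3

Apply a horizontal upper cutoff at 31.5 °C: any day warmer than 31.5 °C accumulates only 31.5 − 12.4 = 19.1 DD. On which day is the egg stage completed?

Daily DD above 12.4 °C (capped at 19.1): 19.1, 11.6, 14.6, 0.0, 16.8, 5.0, 19.1, 4.4, 19.1, 17.0, 8.9.
Cumulative: 19.1, 30.7, 45.3, 45.3, 62.1, 67.1, 86.2, 90.6, 109.7, 126.7, 135.6.
The total first reaches 95 DD on day 9.

day 9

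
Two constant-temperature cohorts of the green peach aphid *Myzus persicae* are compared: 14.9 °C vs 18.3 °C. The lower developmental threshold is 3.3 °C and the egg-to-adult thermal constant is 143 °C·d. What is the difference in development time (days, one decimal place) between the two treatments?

2.8 days

At 14.9 °C: 143 / (14.9 − 3.3) = 143 / 11.6 = 12.328 d.
At 18.3 °C: 143 / (18.3 − 3.3) = 143 / 15.0 = 9.533 d.
Difference = |12.328 − 9.533| = 2.794 ≈ 2.8 days.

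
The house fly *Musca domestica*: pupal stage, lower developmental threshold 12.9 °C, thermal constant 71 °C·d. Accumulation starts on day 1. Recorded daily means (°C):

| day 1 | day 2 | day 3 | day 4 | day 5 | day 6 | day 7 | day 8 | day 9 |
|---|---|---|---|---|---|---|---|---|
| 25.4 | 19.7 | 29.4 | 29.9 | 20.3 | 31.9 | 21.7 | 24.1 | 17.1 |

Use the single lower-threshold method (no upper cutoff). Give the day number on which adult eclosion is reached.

Daily DD above 12.9 °C: 12.5, 6.8, 16.5, 17.0, 7.4, 19.0, 8.8, 11.2, 4.2.
Cumulative: 12.5, 19.3, 35.8, 52.8, 60.2, 79.2, 88.0, 99.2, 103.4.
The total first reaches 71 DD on day 6.

day 6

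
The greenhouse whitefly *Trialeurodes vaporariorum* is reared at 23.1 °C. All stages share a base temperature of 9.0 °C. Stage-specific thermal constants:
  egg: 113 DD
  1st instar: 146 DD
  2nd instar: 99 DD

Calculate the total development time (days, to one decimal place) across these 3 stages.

25.4 days

Daily accumulation at 23.1 °C = 23.1 − 9.0 = 14.1 DD/day.
Total K = 113 + 146 + 99 = 358 DD.
Total duration = 358 / 14.1 = 25.390 ≈ 25.4 days.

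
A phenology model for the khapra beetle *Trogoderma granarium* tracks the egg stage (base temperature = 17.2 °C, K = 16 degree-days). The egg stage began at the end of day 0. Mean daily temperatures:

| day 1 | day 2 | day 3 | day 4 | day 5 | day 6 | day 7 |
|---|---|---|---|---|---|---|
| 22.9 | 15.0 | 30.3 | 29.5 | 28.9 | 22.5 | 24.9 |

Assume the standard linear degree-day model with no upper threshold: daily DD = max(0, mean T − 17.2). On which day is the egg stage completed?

day 3

Daily DD above 17.2 °C: 5.7, 0.0, 13.1, 12.3, 11.7, 5.3, 7.7.
Cumulative: 5.7, 5.7, 18.8, 31.1, 42.8, 48.1, 55.8.
The total first reaches 16 DD on day 3.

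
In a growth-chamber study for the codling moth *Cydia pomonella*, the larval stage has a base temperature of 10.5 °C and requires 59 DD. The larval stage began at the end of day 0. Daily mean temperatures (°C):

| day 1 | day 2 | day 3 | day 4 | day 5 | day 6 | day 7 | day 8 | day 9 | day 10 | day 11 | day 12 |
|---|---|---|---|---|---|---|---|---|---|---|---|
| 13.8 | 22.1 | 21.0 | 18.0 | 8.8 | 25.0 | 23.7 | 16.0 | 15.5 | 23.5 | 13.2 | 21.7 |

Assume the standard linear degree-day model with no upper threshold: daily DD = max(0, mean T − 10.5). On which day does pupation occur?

Daily DD above 10.5 °C: 3.3, 11.6, 10.5, 7.5, 0.0, 14.5, 13.2, 5.5, 5.0, 13.0, 2.7, 11.2.
Cumulative: 3.3, 14.9, 25.4, 32.9, 32.9, 47.4, 60.6, 66.1, 71.1, 84.1, 86.8, 98.0.
The total first reaches 59 DD on day 7.

day 7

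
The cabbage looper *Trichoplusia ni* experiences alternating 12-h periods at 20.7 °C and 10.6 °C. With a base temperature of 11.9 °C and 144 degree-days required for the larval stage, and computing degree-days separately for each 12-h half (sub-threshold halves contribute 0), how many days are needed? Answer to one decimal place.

Day half: max(0, 20.7 − 11.9) × 0.5 = 8.8 × 0.5 = 4.40 DD.
Night half: max(0, 10.6 − 11.9) × 0.5 = 0.0 × 0.5 = 0.00 DD.
Per 24 h: 4.40 DD/day.
Duration = 144 / 4.40 = 32.727 ≈ 32.7 days.

32.7 days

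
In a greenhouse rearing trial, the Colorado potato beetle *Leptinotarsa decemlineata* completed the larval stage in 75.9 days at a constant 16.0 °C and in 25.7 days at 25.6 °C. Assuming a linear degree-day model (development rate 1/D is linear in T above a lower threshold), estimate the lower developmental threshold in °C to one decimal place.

11.1 °C

Equal thermal constants: D₁(T₁ − T_b) = D₂(T₂ − T_b).
75.9·(16.0 − T_b) = 25.7·(25.6 − T_b)
T_b = (75.9·16.0 − 25.7·25.6) / (75.9 − 25.7) = 556.48 / 50.2 = 11.085 °C ≈ 11.1 °C.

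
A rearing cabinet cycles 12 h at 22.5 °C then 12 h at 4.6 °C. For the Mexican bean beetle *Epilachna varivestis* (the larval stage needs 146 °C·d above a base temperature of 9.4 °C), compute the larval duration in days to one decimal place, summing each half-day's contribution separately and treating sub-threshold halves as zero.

22.3 days

Day half: max(0, 22.5 − 9.4) × 0.5 = 13.1 × 0.5 = 6.55 DD.
Night half: max(0, 4.6 − 9.4) × 0.5 = 0.0 × 0.5 = 0.00 DD.
Per 24 h: 6.55 DD/day.
Duration = 146 / 6.55 = 22.290 ≈ 22.3 days.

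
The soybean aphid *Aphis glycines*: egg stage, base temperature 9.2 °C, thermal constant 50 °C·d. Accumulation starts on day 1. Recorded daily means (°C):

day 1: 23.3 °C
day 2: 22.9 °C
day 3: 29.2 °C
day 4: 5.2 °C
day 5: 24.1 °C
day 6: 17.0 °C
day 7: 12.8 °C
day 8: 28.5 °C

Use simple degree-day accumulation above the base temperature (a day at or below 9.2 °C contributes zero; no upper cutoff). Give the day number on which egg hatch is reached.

day 5

Daily DD above 9.2 °C: 14.1, 13.7, 20.0, 0.0, 14.9, 7.8, 3.6, 19.3.
Cumulative: 14.1, 27.8, 47.8, 47.8, 62.7, 70.5, 74.1, 93.4.
The total first reaches 50 DD on day 5.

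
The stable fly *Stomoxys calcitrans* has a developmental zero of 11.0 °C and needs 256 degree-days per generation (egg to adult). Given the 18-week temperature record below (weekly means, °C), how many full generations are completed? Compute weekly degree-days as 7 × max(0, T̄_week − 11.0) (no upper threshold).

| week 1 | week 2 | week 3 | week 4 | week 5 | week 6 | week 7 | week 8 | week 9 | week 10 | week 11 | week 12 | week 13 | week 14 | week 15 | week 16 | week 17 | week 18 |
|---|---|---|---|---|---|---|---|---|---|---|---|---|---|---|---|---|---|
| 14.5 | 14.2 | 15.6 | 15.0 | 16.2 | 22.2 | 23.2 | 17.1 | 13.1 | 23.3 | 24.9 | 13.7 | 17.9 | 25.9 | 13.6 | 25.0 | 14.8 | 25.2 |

3 generations

Weekly DD (7 × max(0, T̄ − 11.0)): 24.5, 22.4, 32.2, 28.0, 36.4, 78.4, 85.4, 42.7, 14.7, 86.1, 97.3, 18.9, 48.3, 104.3, 18.2, 98.0, 26.6, 99.4.
Season total = 961.8 DD.
Complete generations = ⌊961.8 / 256⌋ = 3.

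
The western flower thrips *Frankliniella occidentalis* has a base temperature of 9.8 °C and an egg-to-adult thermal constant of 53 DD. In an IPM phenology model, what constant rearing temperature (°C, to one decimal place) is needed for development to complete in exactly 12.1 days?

Required daily accumulation = 53 / 12.1 = 4.380 DD/day.
T = T_base + 4.380 = 9.8 + 4.380 = 14.180 ≈ 14.2 °C.

14.2 °C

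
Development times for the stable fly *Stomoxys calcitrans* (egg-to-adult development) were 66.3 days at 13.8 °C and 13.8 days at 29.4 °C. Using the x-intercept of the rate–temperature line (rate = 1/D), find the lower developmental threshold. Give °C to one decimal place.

Under the model K = D·(T − T_b), so D₁·(T₁ − T_b) = D₂·(T₂ − T_b).
66.3·(13.8 − T_b) = 13.8·(29.4 − T_b)
T_b = (66.3·13.8 − 13.8·29.4) / (66.3 − 13.8) = 509.22 / 52.5 = 9.699 °C ≈ 9.7 °C.

9.7 °C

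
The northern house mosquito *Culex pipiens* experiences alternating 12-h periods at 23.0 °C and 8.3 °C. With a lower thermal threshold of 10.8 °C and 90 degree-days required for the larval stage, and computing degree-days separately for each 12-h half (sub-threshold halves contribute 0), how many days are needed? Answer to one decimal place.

Day half: max(0, 23.0 − 10.8) × 0.5 = 12.2 × 0.5 = 6.10 DD.
Night half: max(0, 8.3 − 10.8) × 0.5 = 0.0 × 0.5 = 0.00 DD.
Per 24 h: 6.10 DD/day.
Duration = 90 / 6.10 = 14.754 ≈ 14.8 days.

14.8 days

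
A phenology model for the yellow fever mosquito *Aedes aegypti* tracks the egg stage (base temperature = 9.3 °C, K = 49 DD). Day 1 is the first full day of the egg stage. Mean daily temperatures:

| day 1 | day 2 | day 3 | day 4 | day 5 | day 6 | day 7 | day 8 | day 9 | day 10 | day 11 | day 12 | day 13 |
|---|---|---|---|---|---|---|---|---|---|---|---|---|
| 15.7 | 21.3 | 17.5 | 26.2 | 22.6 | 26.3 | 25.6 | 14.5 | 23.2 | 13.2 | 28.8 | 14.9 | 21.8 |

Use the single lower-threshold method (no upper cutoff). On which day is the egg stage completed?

Daily DD above 9.3 °C: 6.4, 12.0, 8.2, 16.9, 13.3, 17.0, 16.3, 5.2, 13.9, 3.9, 19.5, 5.6, 12.5.
Cumulative: 6.4, 18.4, 26.6, 43.5, 56.8, 73.8, 90.1, 95.3, 109.2, 113.1, 132.6, 138.2, 150.7.
The total first reaches 49 DD on day 5.

day 5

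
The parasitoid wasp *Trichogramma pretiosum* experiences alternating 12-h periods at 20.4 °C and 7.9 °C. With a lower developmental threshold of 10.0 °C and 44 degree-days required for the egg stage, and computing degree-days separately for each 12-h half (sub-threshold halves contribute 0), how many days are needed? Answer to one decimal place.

Day half: max(0, 20.4 − 10.0) × 0.5 = 10.4 × 0.5 = 5.20 DD.
Night half: max(0, 7.9 − 10.0) × 0.5 = 0.0 × 0.5 = 0.00 DD.
Per 24 h: 5.20 DD/day.
Duration = 44 / 5.20 = 8.462 ≈ 8.5 days.

8.5 days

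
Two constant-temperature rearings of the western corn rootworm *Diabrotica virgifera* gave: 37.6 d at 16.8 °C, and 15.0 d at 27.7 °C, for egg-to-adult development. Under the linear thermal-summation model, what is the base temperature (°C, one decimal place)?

Under the model K = D·(T − T_b), so D₁·(T₁ − T_b) = D₂·(T₂ − T_b).
37.6·(16.8 − T_b) = 15.0·(27.7 − T_b)
T_b = (37.6·16.8 − 15.0·27.7) / (37.6 − 15.0) = 216.18 / 22.6 = 9.565 °C ≈ 9.6 °C.

9.6 °C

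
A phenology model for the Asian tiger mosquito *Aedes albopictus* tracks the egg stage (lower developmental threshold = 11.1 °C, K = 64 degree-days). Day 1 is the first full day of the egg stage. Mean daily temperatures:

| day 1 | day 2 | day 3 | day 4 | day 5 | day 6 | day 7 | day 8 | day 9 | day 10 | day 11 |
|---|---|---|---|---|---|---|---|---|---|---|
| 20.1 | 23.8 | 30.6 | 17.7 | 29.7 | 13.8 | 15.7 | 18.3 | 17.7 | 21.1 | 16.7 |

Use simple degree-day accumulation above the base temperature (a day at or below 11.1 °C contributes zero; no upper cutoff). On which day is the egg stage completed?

Daily DD above 11.1 °C: 9.0, 12.7, 19.5, 6.6, 18.6, 2.7, 4.6, 7.2, 6.6, 10.0, 5.6.
Cumulative: 9.0, 21.7, 41.2, 47.8, 66.4, 69.1, 73.7, 80.9, 87.5, 97.5, 103.1.
The total first reaches 64 DD on day 5.

day 5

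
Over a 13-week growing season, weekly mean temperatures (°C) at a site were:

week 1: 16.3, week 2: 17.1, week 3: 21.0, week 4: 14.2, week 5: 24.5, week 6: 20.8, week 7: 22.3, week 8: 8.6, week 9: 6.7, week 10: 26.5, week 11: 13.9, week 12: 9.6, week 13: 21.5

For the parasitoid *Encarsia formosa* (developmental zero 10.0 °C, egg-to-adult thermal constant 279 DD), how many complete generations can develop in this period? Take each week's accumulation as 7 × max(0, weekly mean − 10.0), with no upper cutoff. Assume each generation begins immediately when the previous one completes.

2 generations

Weekly DD (7 × max(0, T̄ − 10.0)): 44.1, 49.7, 77.0, 29.4, 101.5, 75.6, 86.1, 0.0, 0.0, 115.5, 27.3, 0.0, 80.5.
Season total = 686.7 DD.
Complete generations = ⌊686.7 / 279⌋ = 2.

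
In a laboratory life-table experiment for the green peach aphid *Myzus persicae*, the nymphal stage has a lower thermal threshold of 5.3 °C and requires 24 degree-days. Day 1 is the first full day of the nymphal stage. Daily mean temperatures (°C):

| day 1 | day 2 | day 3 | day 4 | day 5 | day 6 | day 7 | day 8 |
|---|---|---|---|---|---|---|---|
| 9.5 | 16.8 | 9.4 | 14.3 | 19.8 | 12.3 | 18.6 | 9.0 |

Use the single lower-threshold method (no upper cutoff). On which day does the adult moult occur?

Daily DD above 5.3 °C: 4.2, 11.5, 4.1, 9.0, 14.5, 7.0, 13.3, 3.7.
Cumulative: 4.2, 15.7, 19.8, 28.8, 43.3, 50.3, 63.6, 67.3.
The total first reaches 24 DD on day 4.

day 4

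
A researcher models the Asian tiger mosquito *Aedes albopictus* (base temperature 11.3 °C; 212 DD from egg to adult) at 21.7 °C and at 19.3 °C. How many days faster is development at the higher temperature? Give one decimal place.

6.1 days

At 21.7 °C: 212 / (21.7 − 11.3) = 212 / 10.4 = 20.385 d.
At 19.3 °C: 212 / (19.3 − 11.3) = 212 / 8.0 = 26.500 d.
Difference = |20.385 − 26.500| = 6.115 ≈ 6.1 days.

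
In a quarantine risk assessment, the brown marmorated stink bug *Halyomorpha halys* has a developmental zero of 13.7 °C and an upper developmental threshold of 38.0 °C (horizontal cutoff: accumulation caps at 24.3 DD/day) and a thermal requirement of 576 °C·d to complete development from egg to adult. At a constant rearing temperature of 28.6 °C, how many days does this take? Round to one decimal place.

Daily accumulation = 28.6 − 13.7 = 14.9 DD/day.
Duration = 576 / 14.9 = 38.658 ≈ 38.7 days.

38.7 days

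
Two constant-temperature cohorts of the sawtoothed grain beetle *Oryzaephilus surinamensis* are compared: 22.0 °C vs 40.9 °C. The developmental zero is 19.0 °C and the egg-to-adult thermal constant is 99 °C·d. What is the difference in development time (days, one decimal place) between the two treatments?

At 22.0 °C: 99 / (22.0 − 19.0) = 99 / 3.0 = 33.000 d.
At 40.9 °C: 99 / (40.9 − 19.0) = 99 / 21.9 = 4.521 d.
Difference = |33.000 − 4.521| = 28.479 ≈ 28.5 days.

28.5 days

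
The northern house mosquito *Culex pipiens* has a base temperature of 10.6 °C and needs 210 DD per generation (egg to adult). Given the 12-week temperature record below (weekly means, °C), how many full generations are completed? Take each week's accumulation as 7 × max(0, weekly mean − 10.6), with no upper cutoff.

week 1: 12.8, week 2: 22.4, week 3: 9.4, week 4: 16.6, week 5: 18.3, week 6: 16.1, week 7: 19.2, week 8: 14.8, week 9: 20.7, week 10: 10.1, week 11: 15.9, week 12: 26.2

2 generations

Weekly DD (7 × max(0, T̄ − 10.6)): 15.4, 82.6, 0.0, 42.0, 53.9, 38.5, 60.2, 29.4, 70.7, 0.0, 37.1, 109.2.
Season total = 539.0 DD.
Complete generations = ⌊539.0 / 210⌋ = 2.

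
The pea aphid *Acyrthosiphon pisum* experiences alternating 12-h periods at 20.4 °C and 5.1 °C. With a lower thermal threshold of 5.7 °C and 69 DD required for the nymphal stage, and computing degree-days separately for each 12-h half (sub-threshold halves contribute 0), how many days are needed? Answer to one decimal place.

Day half: max(0, 20.4 − 5.7) × 0.5 = 14.7 × 0.5 = 7.35 DD.
Night half: max(0, 5.1 − 5.7) × 0.5 = 0.0 × 0.5 = 0.00 DD.
Per 24 h: 7.35 DD/day.
Duration = 69 / 7.35 = 9.388 ≈ 9.4 days.

9.4 days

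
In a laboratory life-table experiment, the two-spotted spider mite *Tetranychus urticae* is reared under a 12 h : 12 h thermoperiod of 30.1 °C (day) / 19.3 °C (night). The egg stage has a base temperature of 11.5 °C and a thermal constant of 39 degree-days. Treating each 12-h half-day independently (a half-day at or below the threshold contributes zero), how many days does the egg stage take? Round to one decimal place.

Day half: max(0, 30.1 − 11.5) × 0.5 = 18.6 × 0.5 = 9.30 DD.
Night half: max(0, 19.3 − 11.5) × 0.5 = 7.8 × 0.5 = 3.90 DD.
Per 24 h: 13.20 DD/day.
Duration = 39 / 13.20 = 2.955 ≈ 3.0 days.

3.0 days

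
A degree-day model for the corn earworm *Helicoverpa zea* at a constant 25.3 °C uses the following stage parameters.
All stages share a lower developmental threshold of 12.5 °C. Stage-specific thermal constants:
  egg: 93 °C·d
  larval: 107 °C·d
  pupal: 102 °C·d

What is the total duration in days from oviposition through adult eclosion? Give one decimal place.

Daily accumulation at 25.3 °C = 25.3 − 12.5 = 12.8 DD/day.
Total K = 93 + 107 + 102 = 302 DD.
Total duration = 302 / 12.8 = 23.594 ≈ 23.6 days.

23.6 days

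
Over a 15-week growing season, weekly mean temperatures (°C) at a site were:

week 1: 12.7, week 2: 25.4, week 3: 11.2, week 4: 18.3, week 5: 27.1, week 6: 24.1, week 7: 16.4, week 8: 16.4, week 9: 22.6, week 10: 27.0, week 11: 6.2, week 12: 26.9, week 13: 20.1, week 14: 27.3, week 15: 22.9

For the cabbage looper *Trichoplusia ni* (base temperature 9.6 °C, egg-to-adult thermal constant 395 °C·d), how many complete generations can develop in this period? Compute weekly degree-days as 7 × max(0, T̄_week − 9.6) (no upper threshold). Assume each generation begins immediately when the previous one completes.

2 generations

Weekly DD (7 × max(0, T̄ − 9.6)): 21.7, 110.6, 11.2, 60.9, 122.5, 101.5, 47.6, 47.6, 91.0, 121.8, 0.0, 121.1, 73.5, 123.9, 93.1.
Season total = 1148.0 DD.
Complete generations = ⌊1148.0 / 395⌋ = 2.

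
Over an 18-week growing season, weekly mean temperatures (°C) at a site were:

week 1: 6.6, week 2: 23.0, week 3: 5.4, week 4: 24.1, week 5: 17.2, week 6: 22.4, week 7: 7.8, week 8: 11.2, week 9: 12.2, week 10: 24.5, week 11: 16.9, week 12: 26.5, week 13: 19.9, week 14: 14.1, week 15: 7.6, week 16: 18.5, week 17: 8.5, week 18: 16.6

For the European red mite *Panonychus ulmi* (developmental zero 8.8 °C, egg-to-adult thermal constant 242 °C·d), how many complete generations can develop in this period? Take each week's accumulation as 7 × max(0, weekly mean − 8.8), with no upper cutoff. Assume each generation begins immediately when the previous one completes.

Weekly DD (7 × max(0, T̄ − 8.8)): 0.0, 99.4, 0.0, 107.1, 58.8, 95.2, 0.0, 16.8, 23.8, 109.9, 56.7, 123.9, 77.7, 37.1, 0.0, 67.9, 0.0, 54.6.
Season total = 928.9 DD.
Complete generations = ⌊928.9 / 242⌋ = 3.

3 generations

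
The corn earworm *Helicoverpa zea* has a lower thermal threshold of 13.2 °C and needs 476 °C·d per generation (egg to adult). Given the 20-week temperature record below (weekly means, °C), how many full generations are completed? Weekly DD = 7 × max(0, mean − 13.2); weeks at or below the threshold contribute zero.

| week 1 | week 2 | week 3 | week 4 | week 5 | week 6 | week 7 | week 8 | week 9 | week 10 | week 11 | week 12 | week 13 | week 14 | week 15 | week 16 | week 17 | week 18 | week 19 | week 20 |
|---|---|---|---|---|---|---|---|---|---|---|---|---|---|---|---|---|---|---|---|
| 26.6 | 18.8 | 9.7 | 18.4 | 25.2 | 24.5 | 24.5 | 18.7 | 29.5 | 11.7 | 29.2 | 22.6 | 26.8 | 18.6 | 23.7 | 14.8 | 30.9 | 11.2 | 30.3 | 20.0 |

2 generations

Weekly DD (7 × max(0, T̄ − 13.2)): 93.8, 39.2, 0.0, 36.4, 84.0, 79.1, 79.1, 38.5, 114.1, 0.0, 112.0, 65.8, 95.2, 37.8, 73.5, 11.2, 123.9, 0.0, 119.7, 47.6.
Season total = 1250.9 DD.
Complete generations = ⌊1250.9 / 476⌋ = 2.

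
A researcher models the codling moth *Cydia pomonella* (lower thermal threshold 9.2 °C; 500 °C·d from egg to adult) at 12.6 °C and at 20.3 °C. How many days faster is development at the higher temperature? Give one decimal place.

At 12.6 °C: 500 / (12.6 − 9.2) = 500 / 3.4 = 147.059 d.
At 20.3 °C: 500 / (20.3 − 9.2) = 500 / 11.1 = 45.045 d.
Difference = |147.059 − 45.045| = 102.014 ≈ 102.0 days.

102.0 days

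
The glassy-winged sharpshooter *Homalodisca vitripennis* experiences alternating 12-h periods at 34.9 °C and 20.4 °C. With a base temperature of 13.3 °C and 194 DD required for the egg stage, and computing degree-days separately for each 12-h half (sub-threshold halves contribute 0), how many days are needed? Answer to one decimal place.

13.5 days

Day half: max(0, 34.9 − 13.3) × 0.5 = 21.6 × 0.5 = 10.80 DD.
Night half: max(0, 20.4 − 13.3) × 0.5 = 7.1 × 0.5 = 3.55 DD.
Per 24 h: 14.35 DD/day.
Duration = 194 / 14.35 = 13.519 ≈ 13.5 days.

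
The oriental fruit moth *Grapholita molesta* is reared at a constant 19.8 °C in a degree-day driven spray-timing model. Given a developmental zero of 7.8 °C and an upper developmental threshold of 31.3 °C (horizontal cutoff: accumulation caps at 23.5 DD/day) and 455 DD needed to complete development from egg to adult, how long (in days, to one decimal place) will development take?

37.9 days

Daily accumulation = 19.8 − 7.8 = 12.0 DD/day.
Duration = 455 / 12.0 = 37.917 ≈ 37.9 days.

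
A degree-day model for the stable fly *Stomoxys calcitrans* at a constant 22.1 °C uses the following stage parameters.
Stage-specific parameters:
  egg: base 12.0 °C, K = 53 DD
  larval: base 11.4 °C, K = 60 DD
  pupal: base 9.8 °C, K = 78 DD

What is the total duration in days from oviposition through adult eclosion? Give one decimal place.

17.2 days

egg: 53 / (22.1 − 12.0) = 53 / 10.1 = 5.248 d.
larval: 60 / (22.1 − 11.4) = 60 / 10.7 = 5.607 d.
pupal: 78 / (22.1 − 9.8) = 78 / 12.3 = 6.341 d.
Sum = 17.196 ≈ 17.2 days.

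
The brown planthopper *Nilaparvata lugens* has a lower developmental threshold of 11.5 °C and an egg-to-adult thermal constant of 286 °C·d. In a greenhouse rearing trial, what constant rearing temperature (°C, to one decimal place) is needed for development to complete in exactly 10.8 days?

Required daily accumulation = 286 / 10.8 = 26.481 DD/day.
T = T_base + 26.481 = 11.5 + 26.481 = 37.981 ≈ 38.0 °C.

38.0 °C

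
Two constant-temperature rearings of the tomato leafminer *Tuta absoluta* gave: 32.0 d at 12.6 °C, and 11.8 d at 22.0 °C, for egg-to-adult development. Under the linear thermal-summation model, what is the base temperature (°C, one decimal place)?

7.1 °C

Linear rate model ⇒ the product D·(T − T_b) is constant across temperatures.
32.0·(12.6 − T_b) = 11.8·(22.0 − T_b)
T_b = (32.0·12.6 − 11.8·22.0) / (32.0 − 11.8) = 143.60 / 20.2 = 7.109 °C ≈ 7.1 °C.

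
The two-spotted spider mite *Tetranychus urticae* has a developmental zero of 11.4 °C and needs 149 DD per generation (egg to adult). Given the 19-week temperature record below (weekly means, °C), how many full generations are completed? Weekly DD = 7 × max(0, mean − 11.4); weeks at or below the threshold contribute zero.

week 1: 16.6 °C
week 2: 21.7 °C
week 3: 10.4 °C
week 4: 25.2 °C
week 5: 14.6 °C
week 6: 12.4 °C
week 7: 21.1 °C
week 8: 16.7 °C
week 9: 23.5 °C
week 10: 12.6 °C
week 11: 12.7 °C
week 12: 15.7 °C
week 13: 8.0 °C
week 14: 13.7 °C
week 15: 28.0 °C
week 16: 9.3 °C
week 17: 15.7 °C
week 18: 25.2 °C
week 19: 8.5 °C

Weekly DD (7 × max(0, T̄ − 11.4)): 36.4, 72.1, 0.0, 96.6, 22.4, 7.0, 67.9, 37.1, 84.7, 8.4, 9.1, 30.1, 0.0, 16.1, 116.2, 0.0, 30.1, 96.6, 0.0.
Season total = 730.8 DD.
Complete generations = ⌊730.8 / 149⌋ = 4.

4 generations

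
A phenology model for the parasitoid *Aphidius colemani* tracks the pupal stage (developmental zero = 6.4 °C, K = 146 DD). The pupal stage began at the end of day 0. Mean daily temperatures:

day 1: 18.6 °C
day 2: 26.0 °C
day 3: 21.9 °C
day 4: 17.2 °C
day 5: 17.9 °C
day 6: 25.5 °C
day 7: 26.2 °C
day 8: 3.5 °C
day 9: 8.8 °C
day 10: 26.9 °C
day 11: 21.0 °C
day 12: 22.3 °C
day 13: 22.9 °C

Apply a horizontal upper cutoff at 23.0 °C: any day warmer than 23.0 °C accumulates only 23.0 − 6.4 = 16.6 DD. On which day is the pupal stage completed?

day 12

Daily DD above 6.4 °C (capped at 16.6): 12.2, 16.6, 15.5, 10.8, 11.5, 16.6, 16.6, 0.0, 2.4, 16.6, 14.6, 15.9, 16.5.
Cumulative: 12.2, 28.8, 44.3, 55.1, 66.6, 83.2, 99.8, 99.8, 102.2, 118.8, 133.4, 149.3, 165.8.
The total first reaches 146 DD on day 12.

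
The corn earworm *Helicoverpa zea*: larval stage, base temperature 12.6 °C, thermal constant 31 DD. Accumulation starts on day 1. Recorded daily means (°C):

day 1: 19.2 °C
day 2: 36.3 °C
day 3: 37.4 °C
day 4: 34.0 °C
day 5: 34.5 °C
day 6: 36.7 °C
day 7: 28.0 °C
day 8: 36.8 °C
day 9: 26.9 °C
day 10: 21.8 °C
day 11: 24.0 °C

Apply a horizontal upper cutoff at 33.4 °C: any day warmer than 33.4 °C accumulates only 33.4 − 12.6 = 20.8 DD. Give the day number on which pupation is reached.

Daily DD above 12.6 °C (capped at 20.8): 6.6, 20.8, 20.8, 20.8, 20.8, 20.8, 15.4, 20.8, 14.3, 9.2, 11.4.
Cumulative: 6.6, 27.4, 48.2, 69.0, 89.8, 110.6, 126.0, 146.8, 161.1, 170.3, 181.7.
The total first reaches 31 DD on day 3.

day 3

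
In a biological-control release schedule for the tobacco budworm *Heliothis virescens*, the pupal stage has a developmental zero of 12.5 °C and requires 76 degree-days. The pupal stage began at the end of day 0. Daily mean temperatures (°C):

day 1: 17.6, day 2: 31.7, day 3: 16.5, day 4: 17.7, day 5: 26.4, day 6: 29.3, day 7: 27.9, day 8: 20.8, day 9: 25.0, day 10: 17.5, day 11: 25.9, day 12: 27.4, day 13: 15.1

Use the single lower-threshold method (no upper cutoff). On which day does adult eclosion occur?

Daily DD above 12.5 °C: 5.1, 19.2, 4.0, 5.2, 13.9, 16.8, 15.4, 8.3, 12.5, 5.0, 13.4, 14.9, 2.6.
Cumulative: 5.1, 24.3, 28.3, 33.5, 47.4, 64.2, 79.6, 87.9, 100.4, 105.4, 118.8, 133.7, 136.3.
The total first reaches 76 DD on day 7.

day 7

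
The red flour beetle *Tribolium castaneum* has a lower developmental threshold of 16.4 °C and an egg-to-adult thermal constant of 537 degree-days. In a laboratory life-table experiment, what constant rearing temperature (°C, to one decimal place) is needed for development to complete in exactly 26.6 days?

Required daily accumulation = 537 / 26.6 = 20.188 DD/day.
T = T_base + 20.188 = 16.4 + 20.188 = 36.588 ≈ 36.6 °C.

36.6 °C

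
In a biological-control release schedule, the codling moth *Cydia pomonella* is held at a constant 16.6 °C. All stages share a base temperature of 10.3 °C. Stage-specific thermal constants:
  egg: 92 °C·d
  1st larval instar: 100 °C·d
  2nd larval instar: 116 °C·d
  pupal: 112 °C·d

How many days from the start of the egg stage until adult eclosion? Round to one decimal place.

66.7 days

Daily accumulation at 16.6 °C = 16.6 − 10.3 = 6.3 DD/day.
Total K = 92 + 100 + 116 + 112 = 420 DD.
Total duration = 420 / 6.3 = 66.667 ≈ 66.7 days.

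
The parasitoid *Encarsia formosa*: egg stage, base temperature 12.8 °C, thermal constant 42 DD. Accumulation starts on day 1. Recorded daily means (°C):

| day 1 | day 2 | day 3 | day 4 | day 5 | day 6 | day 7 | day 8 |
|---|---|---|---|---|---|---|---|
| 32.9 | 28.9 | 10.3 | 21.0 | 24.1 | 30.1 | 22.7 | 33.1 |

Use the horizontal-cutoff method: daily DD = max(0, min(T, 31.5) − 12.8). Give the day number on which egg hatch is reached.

day 4

Daily DD above 12.8 °C (capped at 18.7): 18.7, 16.1, 0.0, 8.2, 11.3, 17.3, 9.9, 18.7.
Cumulative: 18.7, 34.8, 34.8, 43.0, 54.3, 71.6, 81.5, 100.2.
The total first reaches 42 DD on day 4.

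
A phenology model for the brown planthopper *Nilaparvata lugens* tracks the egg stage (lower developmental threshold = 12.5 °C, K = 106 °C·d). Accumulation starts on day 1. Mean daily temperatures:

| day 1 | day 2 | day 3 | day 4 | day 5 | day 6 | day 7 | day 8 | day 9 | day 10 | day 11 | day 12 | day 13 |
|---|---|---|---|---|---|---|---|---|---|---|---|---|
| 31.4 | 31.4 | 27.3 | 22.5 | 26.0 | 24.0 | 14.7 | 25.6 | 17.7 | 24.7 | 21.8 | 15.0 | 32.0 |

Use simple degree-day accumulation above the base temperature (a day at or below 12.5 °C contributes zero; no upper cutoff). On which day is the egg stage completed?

Daily DD above 12.5 °C: 18.9, 18.9, 14.8, 10.0, 13.5, 11.5, 2.2, 13.1, 5.2, 12.2, 9.3, 2.5, 19.5.
Cumulative: 18.9, 37.8, 52.6, 62.6, 76.1, 87.6, 89.8, 102.9, 108.1, 120.3, 129.6, 132.1, 151.6.
The total first reaches 106 DD on day 9.

day 9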